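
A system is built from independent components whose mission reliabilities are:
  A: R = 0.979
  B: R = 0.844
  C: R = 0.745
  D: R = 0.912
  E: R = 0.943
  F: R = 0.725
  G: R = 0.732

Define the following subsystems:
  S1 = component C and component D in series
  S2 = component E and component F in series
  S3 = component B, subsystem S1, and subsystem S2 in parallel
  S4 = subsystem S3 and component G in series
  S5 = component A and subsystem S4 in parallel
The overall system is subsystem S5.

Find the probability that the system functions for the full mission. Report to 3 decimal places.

0.994

Series (C and D): 0.74500 × 0.91200 = 0.67944
Series (E and F): 0.94300 × 0.72500 = 0.68368
Parallel (B, [0.67944], and [0.68368]): 1 − (1 − 0.84400)(1 − 0.67944)(1 − 0.68368) = 0.98418
Series ([0.98418] and G): 0.98418 × 0.73200 = 0.72042
Parallel (A and [0.72042]): 1 − (1 − 0.97900)(1 − 0.72042) = 0.994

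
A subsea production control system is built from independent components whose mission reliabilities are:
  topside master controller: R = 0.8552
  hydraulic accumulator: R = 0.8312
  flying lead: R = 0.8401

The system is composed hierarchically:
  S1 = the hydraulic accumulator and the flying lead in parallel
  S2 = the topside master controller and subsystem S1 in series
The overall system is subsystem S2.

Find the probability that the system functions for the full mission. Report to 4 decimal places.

0.8321

Parallel (hydraulic accumulator and flying lead): 1 − (1 − 0.831200)(1 − 0.840100) = 0.973009
Series (topside master controller and [0.973009]): 0.855200 × 0.973009 = 0.8321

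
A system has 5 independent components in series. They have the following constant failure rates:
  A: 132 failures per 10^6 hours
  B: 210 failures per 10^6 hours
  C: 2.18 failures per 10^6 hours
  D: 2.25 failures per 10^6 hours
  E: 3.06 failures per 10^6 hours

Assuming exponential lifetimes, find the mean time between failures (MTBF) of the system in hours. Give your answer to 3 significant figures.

Series of exponential components: λ_sys = Σ λ_i
λ_sys = 0.000132 + 0.000210 + 0.00000218 + 0.00000225 + 0.00000306 = 3.4949e-04 /h
MTBF = 1 / λ_sys = 2860 h

2860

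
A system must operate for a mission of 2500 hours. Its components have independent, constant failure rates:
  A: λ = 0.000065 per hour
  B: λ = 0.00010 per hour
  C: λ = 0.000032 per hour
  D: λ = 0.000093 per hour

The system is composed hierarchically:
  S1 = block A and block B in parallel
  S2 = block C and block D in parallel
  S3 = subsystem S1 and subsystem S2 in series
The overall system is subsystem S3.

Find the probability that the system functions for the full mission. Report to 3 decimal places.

0.951

R(A) = exp(−0.000065 × 2500) = 0.85002
R(B) = exp(−0.00010 × 2500) = 0.77880
R(C) = exp(−0.000032 × 2500) = 0.92312
R(D) = exp(−0.000093 × 2500) = 0.79255
Parallel (A and B): 1 − (1 − 0.85002)(1 − 0.77880) = 0.96682
Parallel (C and D): 1 − (1 − 0.92312)(1 − 0.79255) = 0.98405
Series ([0.96682] and [0.98405]): 0.96682 × 0.98405 = 0.951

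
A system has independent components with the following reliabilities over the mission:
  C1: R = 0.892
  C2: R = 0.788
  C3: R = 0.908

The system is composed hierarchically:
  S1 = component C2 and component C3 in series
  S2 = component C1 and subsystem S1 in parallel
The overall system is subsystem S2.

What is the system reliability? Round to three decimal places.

Series (C2 and C3): 0.78800 × 0.90800 = 0.71550
Parallel (C1 and [0.71550]): 1 − (1 − 0.89200)(1 − 0.71550) = 0.969

0.969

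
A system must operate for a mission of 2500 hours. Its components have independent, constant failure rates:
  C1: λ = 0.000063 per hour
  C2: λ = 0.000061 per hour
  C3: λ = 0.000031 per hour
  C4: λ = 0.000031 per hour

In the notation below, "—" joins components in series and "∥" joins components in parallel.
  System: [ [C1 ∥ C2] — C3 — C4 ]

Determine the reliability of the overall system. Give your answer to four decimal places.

0.8388

R(C1) = exp(−0.000063 × 2500) = 0.854277
R(C2) = exp(−0.000061 × 2500) = 0.858559
R(C3) = exp(−0.000031 × 2500) = 0.925427
R(C4) = exp(−0.000031 × 2500) = 0.925427
Parallel (C1 and C2): 1 − (1 − 0.854277)(1 − 0.858559) = 0.979389
Series ([0.979389], C3, and C4): 0.979389 × 0.925427 × 0.925427 = 0.8388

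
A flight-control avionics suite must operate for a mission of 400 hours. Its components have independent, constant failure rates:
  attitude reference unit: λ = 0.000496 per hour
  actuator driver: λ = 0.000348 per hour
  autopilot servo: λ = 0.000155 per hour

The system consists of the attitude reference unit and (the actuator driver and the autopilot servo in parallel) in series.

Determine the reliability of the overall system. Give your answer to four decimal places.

0.8136

R(attitude reference unit) = exp(−0.000496 × 400) = 0.820042
R(actuator driver) = exp(−0.000348 × 400) = 0.870054
R(autopilot servo) = exp(−0.000155 × 400) = 0.939883
Parallel (actuator driver and autopilot servo): 1 − (1 − 0.870054)(1 − 0.939883) = 0.992188
Series (attitude reference unit and [0.992188]): 0.820042 × 0.992188 = 0.8136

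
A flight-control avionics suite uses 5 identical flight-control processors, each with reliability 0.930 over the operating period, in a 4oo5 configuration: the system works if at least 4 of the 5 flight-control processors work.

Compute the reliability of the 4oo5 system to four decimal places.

0.9575

R = Σ_{i=4}^{5} C(5,i) p^i (1−p)^{5−i} with p = 0.930
C(5,4)·0.930^4·0.070^1 = 0.261818
C(5,5)·0.930^5·0.070^0 = 0.695688
Sum = 0.9575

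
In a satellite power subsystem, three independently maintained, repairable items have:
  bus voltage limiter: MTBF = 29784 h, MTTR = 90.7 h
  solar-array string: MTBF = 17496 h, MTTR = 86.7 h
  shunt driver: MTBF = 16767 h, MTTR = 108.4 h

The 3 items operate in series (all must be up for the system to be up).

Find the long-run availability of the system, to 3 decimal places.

A(bus voltage limiter) = MTBF/(MTBF+MTTR) = 29784/(29784+90.7) = 0.996964
A(solar-array string) = MTBF/(MTBF+MTTR) = 17496/(17496+86.7) = 0.995069
A(shunt driver) = MTBF/(MTBF+MTTR) = 16767/(16767+108.4) = 0.993576
Series availability: 0.996964 × 0.995069 × 0.993576 = 0.986

0.986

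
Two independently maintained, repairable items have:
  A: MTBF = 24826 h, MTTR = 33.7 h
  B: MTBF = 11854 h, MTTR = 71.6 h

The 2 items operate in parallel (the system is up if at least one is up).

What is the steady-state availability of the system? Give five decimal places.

A(A) = MTBF/(MTBF+MTTR) = 24826/(24826+33.7) = 0.998644
A(B) = MTBF/(MTBF+MTTR) = 11854/(11854+71.6) = 0.993996
Parallel availability: 1 − (1 − 0.998644)(1 − 0.993996) = 0.99999

0.99999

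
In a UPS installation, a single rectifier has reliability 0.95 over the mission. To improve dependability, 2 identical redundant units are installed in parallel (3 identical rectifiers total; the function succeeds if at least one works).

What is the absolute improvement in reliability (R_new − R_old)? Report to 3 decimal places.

0.050

R_before = 0.95
R_after = 1 − (1 − 0.95)^3 = 1.000
ΔR = 1.000 − 0.95 = 0.050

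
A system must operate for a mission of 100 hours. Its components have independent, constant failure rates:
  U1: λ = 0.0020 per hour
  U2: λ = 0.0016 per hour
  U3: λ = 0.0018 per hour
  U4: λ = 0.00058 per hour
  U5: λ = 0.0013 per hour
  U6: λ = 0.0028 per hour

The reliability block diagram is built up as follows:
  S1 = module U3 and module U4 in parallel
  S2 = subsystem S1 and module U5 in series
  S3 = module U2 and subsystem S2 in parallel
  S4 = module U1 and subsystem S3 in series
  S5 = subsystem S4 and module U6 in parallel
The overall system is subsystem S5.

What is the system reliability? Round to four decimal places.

R(U1) = exp(−0.0020 × 100) = 0.818731
R(U2) = exp(−0.0016 × 100) = 0.852144
R(U3) = exp(−0.0018 × 100) = 0.835270
R(U4) = exp(−0.00058 × 100) = 0.943650
R(U5) = exp(−0.0013 × 100) = 0.878095
R(U6) = exp(−0.0028 × 100) = 0.755784
Parallel (U3 and U4): 1 − (1 − 0.835270)(1 − 0.943650) = 0.990717
Series ([0.990717] and U5): 0.990717 × 0.878095 = 0.869944
Parallel (U2 and [0.869944]): 1 − (1 − 0.852144)(1 − 0.869944) = 0.980770
Series (U1 and [0.980770]): 0.818731 × 0.980770 = 0.802987
Parallel ([0.802987] and U6): 1 − (1 − 0.802987)(1 − 0.755784) = 0.9519

0.9519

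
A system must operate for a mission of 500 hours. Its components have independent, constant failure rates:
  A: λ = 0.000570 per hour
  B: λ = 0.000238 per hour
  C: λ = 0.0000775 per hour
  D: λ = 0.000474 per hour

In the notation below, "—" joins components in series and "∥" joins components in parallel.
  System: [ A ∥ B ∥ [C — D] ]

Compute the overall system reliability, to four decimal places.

0.9933

R(A) = exp(−0.000570 × 500) = 0.752014
R(B) = exp(−0.000238 × 500) = 0.887808
R(C) = exp(−0.0000775 × 500) = 0.961991
R(D) = exp(−0.000474 × 500) = 0.788991
Series (C and D): 0.961991 × 0.788991 = 0.759002
Parallel (A, B, and [0.759002]): 1 − (1 − 0.752014)(1 − 0.887808)(1 − 0.759002) = 0.9933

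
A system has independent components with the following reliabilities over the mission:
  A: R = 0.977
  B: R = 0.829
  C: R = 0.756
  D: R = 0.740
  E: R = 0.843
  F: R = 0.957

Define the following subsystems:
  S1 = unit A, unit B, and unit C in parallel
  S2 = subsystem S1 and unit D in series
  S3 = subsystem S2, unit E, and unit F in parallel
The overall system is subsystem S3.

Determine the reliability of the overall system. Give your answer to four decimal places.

Parallel (A, B, and C): 1 − (1 − 0.977000)(1 − 0.829000)(1 − 0.756000) = 0.999040
Series ([0.999040] and D): 0.999040 × 0.740000 = 0.739290
Parallel ([0.739290], E, and F): 1 − (1 − 0.739290)(1 − 0.843000)(1 − 0.957000) = 0.9982

0.9982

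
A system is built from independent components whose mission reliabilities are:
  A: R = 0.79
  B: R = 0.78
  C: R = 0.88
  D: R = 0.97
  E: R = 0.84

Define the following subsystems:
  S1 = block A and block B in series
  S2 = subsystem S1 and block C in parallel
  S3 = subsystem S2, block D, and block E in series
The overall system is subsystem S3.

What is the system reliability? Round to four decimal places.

0.7773

Series (A and B): 0.790000 × 0.780000 = 0.616200
Parallel ([0.616200] and C): 1 − (1 − 0.616200)(1 − 0.880000) = 0.953944
Series ([0.953944], D, and E): 0.953944 × 0.970000 × 0.840000 = 0.7773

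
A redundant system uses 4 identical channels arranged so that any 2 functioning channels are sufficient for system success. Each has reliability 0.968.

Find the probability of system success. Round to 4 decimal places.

0.9999

R = Σ_{i=2}^{4} C(4,i) p^i (1−p)^{4−i} with p = 0.968
C(4,2)·0.968^2·0.032^2 = 0.005757
C(4,3)·0.968^3·0.032^1 = 0.116101
C(4,4)·0.968^4·0.032^0 = 0.878014
Sum = 0.9999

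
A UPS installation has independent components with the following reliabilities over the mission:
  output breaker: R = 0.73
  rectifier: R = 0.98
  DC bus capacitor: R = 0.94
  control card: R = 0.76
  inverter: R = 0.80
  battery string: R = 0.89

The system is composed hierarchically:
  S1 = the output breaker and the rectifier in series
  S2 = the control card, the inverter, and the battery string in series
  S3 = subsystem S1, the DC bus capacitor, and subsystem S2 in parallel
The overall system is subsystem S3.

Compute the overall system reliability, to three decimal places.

Series (output breaker and rectifier): 0.73000 × 0.98000 = 0.71540
Series (control card, inverter, and battery string): 0.76000 × 0.80000 × 0.89000 = 0.54112
Parallel ([0.71540], DC bus capacitor, and [0.54112]): 1 − (1 − 0.71540)(1 − 0.94000)(1 − 0.54112) = 0.992

0.992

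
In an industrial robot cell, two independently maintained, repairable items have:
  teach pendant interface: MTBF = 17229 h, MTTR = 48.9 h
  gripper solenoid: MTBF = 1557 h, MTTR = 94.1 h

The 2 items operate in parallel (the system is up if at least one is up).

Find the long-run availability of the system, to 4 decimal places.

A(teach pendant interface) = MTBF/(MTBF+MTTR) = 17229/(17229+48.9) = 0.997170
A(gripper solenoid) = MTBF/(MTBF+MTTR) = 1557/(1557+94.1) = 0.943008
Parallel availability: 1 − (1 − 0.997170)(1 − 0.943008) = 0.9998

0.9998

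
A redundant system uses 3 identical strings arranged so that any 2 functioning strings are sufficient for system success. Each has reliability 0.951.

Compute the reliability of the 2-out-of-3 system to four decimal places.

0.9930

R = Σ_{i=2}^{3} C(3,i) p^i (1−p)^{3−i} with p = 0.951
C(3,2)·0.951^2·0.049^1 = 0.132947
C(3,3)·0.951^3·0.049^0 = 0.860085
Sum = 0.9930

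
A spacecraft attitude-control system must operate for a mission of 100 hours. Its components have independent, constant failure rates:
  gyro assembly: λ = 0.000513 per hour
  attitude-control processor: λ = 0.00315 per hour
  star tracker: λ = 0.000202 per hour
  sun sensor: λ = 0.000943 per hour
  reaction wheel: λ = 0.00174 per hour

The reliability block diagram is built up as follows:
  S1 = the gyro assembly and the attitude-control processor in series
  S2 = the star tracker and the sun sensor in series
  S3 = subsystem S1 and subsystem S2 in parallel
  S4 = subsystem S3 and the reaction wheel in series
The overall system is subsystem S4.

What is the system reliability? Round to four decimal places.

0.8124

R(gyro assembly) = exp(−0.000513 × 100) = 0.949994
R(attitude-control processor) = exp(−0.00315 × 100) = 0.729789
R(star tracker) = exp(−0.000202 × 100) = 0.980003
R(sun sensor) = exp(−0.000943 × 100) = 0.910010
R(reaction wheel) = exp(−0.00174 × 100) = 0.840297
Series (gyro assembly and attitude-control processor): 0.949994 × 0.729789 = 0.693295
Series (star tracker and sun sensor): 0.980003 × 0.910010 = 0.891813
Parallel ([0.693295] and [0.891813]): 1 − (1 − 0.693295)(1 − 0.891813) = 0.966819
Series ([0.966819] and reaction wheel): 0.966819 × 0.840297 = 0.8124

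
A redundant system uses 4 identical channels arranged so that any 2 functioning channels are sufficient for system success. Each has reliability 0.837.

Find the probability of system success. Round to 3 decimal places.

0.985

R = Σ_{i=2}^{4} C(4,i) p^i (1−p)^{4−i} with p = 0.837
C(4,2)·0.837^2·0.163^2 = 0.11168
C(4,3)·0.837^3·0.163^1 = 0.38232
C(4,4)·0.837^4·0.163^0 = 0.49080
Sum = 0.985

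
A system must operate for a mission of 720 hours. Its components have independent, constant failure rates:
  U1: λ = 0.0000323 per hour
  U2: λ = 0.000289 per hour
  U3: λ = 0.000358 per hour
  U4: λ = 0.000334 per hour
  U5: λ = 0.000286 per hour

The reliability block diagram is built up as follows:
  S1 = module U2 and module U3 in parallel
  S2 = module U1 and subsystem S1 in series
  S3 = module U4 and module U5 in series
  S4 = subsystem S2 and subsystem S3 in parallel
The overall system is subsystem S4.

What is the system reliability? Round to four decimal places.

R(U1) = exp(−0.0000323 × 720) = 0.977012
R(U2) = exp(−0.000289 × 720) = 0.812142
R(U3) = exp(−0.000358 × 720) = 0.772781
R(U4) = exp(−0.000334 × 720) = 0.786250
R(U5) = exp(−0.000286 × 720) = 0.813898
Parallel (U2 and U3): 1 − (1 − 0.812142)(1 − 0.772781) = 0.957315
Series (U1 and [0.957315]): 0.977012 × 0.957315 = 0.935308
Series (U4 and U5): 0.786250 × 0.813898 = 0.639927
Parallel ([0.935308] and [0.639927]): 1 − (1 − 0.935308)(1 − 0.639927) = 0.9767

0.9767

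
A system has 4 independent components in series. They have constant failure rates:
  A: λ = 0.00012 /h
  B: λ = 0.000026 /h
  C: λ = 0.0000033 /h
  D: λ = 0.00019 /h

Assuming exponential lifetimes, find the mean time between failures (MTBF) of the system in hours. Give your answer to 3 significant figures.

Series of exponential components: λ_sys = Σ λ_i
λ_sys = 0.00012 + 0.000026 + 0.0000033 + 0.00019 = 3.3930e-04 /h
MTBF = 1 / λ_sys = 2950 h

2950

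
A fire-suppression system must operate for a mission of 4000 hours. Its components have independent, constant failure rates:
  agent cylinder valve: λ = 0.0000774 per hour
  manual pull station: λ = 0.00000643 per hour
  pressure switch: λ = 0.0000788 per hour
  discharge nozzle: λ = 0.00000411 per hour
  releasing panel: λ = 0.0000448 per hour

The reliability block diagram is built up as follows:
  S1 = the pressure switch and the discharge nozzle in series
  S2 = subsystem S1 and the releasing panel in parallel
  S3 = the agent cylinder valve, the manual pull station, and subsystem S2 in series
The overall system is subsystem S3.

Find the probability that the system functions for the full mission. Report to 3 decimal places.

R(agent cylinder valve) = exp(−0.0000774 × 4000) = 0.73374
R(manual pull station) = exp(−0.00000643 × 4000) = 0.97461
R(pressure switch) = exp(−0.0000788 × 4000) = 0.72964
R(discharge nozzle) = exp(−0.00000411 × 4000) = 0.98369
R(releasing panel) = exp(−0.0000448 × 4000) = 0.83594
Series (pressure switch and discharge nozzle): 0.72964 × 0.98369 = 0.71774
Parallel ([0.71774] and releasing panel): 1 − (1 − 0.71774)(1 − 0.83594) = 0.95369
Series (agent cylinder valve, manual pull station, and [0.95369]): 0.73374 × 0.97461 × 0.95369 = 0.682

0.682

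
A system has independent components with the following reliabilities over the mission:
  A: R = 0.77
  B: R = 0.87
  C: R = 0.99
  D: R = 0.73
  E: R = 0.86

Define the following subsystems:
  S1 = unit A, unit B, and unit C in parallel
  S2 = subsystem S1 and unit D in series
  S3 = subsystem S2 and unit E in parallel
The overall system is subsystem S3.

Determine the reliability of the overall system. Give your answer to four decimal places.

0.9622

Parallel (A, B, and C): 1 − (1 − 0.770000)(1 − 0.870000)(1 − 0.990000) = 0.999701
Series ([0.999701] and D): 0.999701 × 0.730000 = 0.729782
Parallel ([0.729782] and E): 1 − (1 − 0.729782)(1 − 0.860000) = 0.9622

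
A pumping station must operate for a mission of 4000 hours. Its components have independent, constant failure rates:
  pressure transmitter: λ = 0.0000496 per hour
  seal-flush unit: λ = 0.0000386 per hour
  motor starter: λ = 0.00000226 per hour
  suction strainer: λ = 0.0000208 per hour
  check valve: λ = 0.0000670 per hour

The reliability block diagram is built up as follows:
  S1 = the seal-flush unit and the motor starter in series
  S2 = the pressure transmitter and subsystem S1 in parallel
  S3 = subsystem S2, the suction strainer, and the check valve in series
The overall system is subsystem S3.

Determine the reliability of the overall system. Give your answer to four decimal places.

0.6847

R(pressure transmitter) = exp(−0.0000496 × 4000) = 0.820042
R(seal-flush unit) = exp(−0.0000386 × 4000) = 0.856929
R(motor starter) = exp(−0.00000226 × 4000) = 0.991001
R(suction strainer) = exp(−0.0000208 × 4000) = 0.920167
R(check valve) = exp(−0.0000670 × 4000) = 0.764908
Series (seal-flush unit and motor starter): 0.856929 × 0.991001 = 0.849217
Parallel (pressure transmitter and [0.849217]): 1 − (1 − 0.820042)(1 − 0.849217) = 0.972865
Series ([0.972865], suction strainer, and check valve): 0.972865 × 0.920167 × 0.764908 = 0.6847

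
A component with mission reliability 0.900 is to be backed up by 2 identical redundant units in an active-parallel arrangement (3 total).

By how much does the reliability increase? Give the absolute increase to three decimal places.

0.099

R_before = 0.900
R_after = 1 − (1 − 0.900)^3 = 0.999
ΔR = 0.999 − 0.900 = 0.099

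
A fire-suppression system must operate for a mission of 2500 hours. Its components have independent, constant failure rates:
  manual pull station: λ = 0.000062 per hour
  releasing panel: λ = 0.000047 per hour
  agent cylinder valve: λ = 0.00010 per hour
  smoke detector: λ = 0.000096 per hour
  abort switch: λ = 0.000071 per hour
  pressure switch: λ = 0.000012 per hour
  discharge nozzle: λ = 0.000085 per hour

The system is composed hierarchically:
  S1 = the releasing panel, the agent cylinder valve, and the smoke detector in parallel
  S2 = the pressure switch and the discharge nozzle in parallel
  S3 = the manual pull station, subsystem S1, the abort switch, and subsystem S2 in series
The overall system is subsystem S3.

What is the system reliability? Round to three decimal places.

0.709

R(manual pull station) = exp(−0.000062 × 2500) = 0.85642
R(releasing panel) = exp(−0.000047 × 2500) = 0.88914
R(agent cylinder valve) = exp(−0.00010 × 2500) = 0.77880
R(smoke detector) = exp(−0.000096 × 2500) = 0.78663
R(abort switch) = exp(−0.000071 × 2500) = 0.83736
R(pressure switch) = exp(−0.000012 × 2500) = 0.97045
R(discharge nozzle) = exp(−0.000085 × 2500) = 0.80856
Parallel (releasing panel, agent cylinder valve, and smoke detector): 1 − (1 − 0.88914)(1 − 0.77880)(1 − 0.78663) = 0.99477
Parallel (pressure switch and discharge nozzle): 1 − (1 − 0.97045)(1 − 0.80856) = 0.99434
Series (manual pull station, [0.99477], abort switch, and [0.99434]): 0.85642 × 0.99477 × 0.83736 × 0.99434 = 0.709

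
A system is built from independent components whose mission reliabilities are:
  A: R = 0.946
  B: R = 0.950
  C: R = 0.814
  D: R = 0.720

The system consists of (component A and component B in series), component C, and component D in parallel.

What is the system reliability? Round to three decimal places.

0.995

Series (A and B): 0.94600 × 0.95000 = 0.89870
Parallel ([0.89870], C, and D): 1 − (1 − 0.89870)(1 − 0.81400)(1 − 0.72000) = 0.995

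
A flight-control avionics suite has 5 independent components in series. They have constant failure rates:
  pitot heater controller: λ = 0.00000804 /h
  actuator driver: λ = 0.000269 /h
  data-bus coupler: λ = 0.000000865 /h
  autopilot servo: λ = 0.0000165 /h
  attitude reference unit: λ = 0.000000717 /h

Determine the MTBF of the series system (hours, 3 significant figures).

Series of exponential components: λ_sys = Σ λ_i
λ_sys = 0.00000804 + 0.000269 + 0.000000865 + 0.0000165 + 0.000000717 = 2.9512e-04 /h
MTBF = 1 / λ_sys = 3390 h

3390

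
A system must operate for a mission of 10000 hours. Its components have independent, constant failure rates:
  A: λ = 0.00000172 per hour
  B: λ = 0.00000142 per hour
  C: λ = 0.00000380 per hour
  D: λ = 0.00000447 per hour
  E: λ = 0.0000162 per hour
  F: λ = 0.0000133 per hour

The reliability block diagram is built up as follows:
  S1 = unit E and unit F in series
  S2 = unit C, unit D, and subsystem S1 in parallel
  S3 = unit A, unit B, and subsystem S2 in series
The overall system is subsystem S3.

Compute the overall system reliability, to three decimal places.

R(A) = exp(−0.00000172 × 10000) = 0.98295
R(B) = exp(−0.00000142 × 10000) = 0.98590
R(C) = exp(−0.00000380 × 10000) = 0.96271
R(D) = exp(−0.00000447 × 10000) = 0.95628
R(E) = exp(−0.0000162 × 10000) = 0.85044
R(F) = exp(−0.0000133 × 10000) = 0.87547
Series (E and F): 0.85044 × 0.87547 = 0.74453
Parallel (C, D, and [0.74453]): 1 − (1 − 0.96271)(1 − 0.95628)(1 − 0.74453) = 0.99958
Series (A, B, and [0.99958]): 0.98295 × 0.98590 × 0.99958 = 0.969

0.969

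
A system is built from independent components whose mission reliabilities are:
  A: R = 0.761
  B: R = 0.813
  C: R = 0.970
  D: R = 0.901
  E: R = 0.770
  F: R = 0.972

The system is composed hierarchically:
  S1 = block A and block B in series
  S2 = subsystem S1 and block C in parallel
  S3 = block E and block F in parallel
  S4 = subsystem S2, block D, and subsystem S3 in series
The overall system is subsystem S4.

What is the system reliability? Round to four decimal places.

0.8850

Series (A and B): 0.761000 × 0.813000 = 0.618693
Parallel ([0.618693] and C): 1 − (1 − 0.618693)(1 − 0.970000) = 0.988561
Parallel (E and F): 1 − (1 − 0.770000)(1 − 0.972000) = 0.993560
Series ([0.988561], D, and [0.993560]): 0.988561 × 0.901000 × 0.993560 = 0.8850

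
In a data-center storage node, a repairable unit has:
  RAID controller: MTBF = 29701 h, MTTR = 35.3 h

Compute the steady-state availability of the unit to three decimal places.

A(RAID controller) = MTBF/(MTBF+MTTR) = 29701/(29701+35.3) = 0.999

0.999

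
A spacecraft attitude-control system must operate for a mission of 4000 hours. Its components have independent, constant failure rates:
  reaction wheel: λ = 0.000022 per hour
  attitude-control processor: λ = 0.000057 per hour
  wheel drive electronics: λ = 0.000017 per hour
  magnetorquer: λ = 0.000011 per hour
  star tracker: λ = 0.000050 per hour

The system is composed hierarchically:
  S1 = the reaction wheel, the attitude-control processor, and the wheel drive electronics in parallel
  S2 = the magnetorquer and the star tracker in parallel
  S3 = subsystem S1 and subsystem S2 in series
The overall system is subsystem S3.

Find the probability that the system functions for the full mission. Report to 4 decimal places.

0.9911

R(reaction wheel) = exp(−0.000022 × 4000) = 0.915761
R(attitude-control processor) = exp(−0.000057 × 4000) = 0.796124
R(wheel drive electronics) = exp(−0.000017 × 4000) = 0.934260
R(magnetorquer) = exp(−0.000011 × 4000) = 0.956954
R(star tracker) = exp(−0.000050 × 4000) = 0.818731
Parallel (reaction wheel, attitude-control processor, and wheel drive electronics): 1 − (1 − 0.915761)(1 − 0.796124)(1 − 0.934260) = 0.998871
Parallel (magnetorquer and star tracker): 1 − (1 − 0.956954)(1 − 0.818731) = 0.992197
Series ([0.998871] and [0.992197]): 0.998871 × 0.992197 = 0.9911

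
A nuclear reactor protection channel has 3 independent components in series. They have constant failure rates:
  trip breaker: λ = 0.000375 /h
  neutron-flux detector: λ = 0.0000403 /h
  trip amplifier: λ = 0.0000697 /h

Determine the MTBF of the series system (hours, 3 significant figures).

2060

Series of exponential components: λ_sys = Σ λ_i
λ_sys = 0.000375 + 0.0000403 + 0.0000697 = 4.8500e-04 /h
MTBF = 1 / λ_sys = 2060 h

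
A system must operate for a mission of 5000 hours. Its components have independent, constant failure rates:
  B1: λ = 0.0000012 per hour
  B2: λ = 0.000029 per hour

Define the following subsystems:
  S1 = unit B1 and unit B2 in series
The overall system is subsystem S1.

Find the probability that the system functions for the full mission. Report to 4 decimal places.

R(B1) = exp(−0.0000012 × 5000) = 0.994018
R(B2) = exp(−0.000029 × 5000) = 0.865022
Series (B1 and B2): 0.994018 × 0.865022 = 0.8598

0.8598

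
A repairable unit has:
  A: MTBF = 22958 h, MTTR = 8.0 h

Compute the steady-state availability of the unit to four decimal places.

0.9997

A(A) = MTBF/(MTBF+MTTR) = 22958/(22958+8.0) = 0.9997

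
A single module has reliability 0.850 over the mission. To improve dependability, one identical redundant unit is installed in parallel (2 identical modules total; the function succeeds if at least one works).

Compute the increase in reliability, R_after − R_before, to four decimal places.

0.1275

R_before = 0.850
R_after = 1 − (1 − 0.850)^2 = 0.9775
ΔR = 0.9775 − 0.850 = 0.1275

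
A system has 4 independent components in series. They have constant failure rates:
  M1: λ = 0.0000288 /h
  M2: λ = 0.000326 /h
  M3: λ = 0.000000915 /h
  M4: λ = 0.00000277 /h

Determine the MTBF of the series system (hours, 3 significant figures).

2790

Series of exponential components: λ_sys = Σ λ_i
λ_sys = 0.0000288 + 0.000326 + 0.000000915 + 0.00000277 = 3.5849e-04 /h
MTBF = 1 / λ_sys = 2790 h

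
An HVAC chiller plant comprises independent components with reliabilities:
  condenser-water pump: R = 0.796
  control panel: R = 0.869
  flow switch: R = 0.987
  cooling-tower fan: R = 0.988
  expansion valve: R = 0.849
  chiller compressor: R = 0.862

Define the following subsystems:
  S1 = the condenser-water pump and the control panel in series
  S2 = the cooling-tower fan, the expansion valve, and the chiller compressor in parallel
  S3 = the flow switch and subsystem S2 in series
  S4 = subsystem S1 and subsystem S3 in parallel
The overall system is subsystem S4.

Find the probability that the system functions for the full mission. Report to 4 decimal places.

Series (condenser-water pump and control panel): 0.796000 × 0.869000 = 0.691724
Parallel (cooling-tower fan, expansion valve, and chiller compressor): 1 − (1 − 0.988000)(1 − 0.849000)(1 − 0.862000) = 0.999750
Series (flow switch and [0.999750]): 0.987000 × 0.999750 = 0.986753
Parallel ([0.691724] and [0.986753]): 1 − (1 − 0.691724)(1 − 0.986753) = 0.9959

0.9959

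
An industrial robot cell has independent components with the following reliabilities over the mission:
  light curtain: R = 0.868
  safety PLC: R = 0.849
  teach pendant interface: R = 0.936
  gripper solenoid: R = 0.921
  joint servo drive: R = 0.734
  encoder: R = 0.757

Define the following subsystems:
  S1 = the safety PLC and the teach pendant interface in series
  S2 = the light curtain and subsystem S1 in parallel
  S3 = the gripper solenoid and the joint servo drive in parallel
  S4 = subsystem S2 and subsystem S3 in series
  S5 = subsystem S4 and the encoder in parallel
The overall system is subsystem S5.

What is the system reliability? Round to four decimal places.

Series (safety PLC and teach pendant interface): 0.849000 × 0.936000 = 0.794664
Parallel (light curtain and [0.794664]): 1 − (1 − 0.868000)(1 − 0.794664) = 0.972896
Parallel (gripper solenoid and joint servo drive): 1 − (1 − 0.921000)(1 − 0.734000) = 0.978986
Series ([0.972896] and [0.978986]): 0.972896 × 0.978986 = 0.952452
Parallel ([0.952452] and encoder): 1 − (1 − 0.952452)(1 − 0.757000) = 0.9884

0.9884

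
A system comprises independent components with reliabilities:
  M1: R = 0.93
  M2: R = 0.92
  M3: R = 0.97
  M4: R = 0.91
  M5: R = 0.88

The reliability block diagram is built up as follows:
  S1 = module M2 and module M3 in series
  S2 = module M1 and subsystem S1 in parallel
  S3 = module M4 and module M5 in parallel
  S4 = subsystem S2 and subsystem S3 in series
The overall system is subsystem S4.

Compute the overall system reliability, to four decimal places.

0.9817

Series (M2 and M3): 0.920000 × 0.970000 = 0.892400
Parallel (M1 and [0.892400]): 1 − (1 − 0.930000)(1 − 0.892400) = 0.992468
Parallel (M4 and M5): 1 − (1 − 0.910000)(1 − 0.880000) = 0.989200
Series ([0.992468] and [0.989200]): 0.992468 × 0.989200 = 0.9817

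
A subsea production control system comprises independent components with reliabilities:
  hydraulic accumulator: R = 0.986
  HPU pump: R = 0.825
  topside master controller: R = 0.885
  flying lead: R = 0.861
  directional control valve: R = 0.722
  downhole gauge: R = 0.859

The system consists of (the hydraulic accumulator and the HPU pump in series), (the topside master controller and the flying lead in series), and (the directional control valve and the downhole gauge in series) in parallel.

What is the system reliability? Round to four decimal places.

Series (hydraulic accumulator and HPU pump): 0.986000 × 0.825000 = 0.813450
Series (topside master controller and flying lead): 0.885000 × 0.861000 = 0.761985
Series (directional control valve and downhole gauge): 0.722000 × 0.859000 = 0.620198
Parallel ([0.813450], [0.761985], and [0.620198]): 1 − (1 − 0.813450)(1 − 0.761985)(1 − 0.620198) = 0.9831

0.9831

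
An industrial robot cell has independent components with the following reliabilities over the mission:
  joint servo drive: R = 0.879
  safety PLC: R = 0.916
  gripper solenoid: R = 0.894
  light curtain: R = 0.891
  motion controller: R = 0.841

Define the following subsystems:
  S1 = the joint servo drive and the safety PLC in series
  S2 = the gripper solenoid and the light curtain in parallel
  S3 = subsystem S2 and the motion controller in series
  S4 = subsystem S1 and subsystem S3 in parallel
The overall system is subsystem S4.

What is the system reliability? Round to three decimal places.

0.967

Series (joint servo drive and safety PLC): 0.87900 × 0.91600 = 0.80516
Parallel (gripper solenoid and light curtain): 1 − (1 − 0.89400)(1 − 0.89100) = 0.98845
Series ([0.98845] and motion controller): 0.98845 × 0.84100 = 0.83129
Parallel ([0.80516] and [0.83129]): 1 − (1 − 0.80516)(1 − 0.83129) = 0.967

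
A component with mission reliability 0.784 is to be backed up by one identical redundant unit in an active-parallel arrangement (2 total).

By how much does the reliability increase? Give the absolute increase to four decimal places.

0.1693

R_before = 0.784
R_after = 1 − (1 − 0.784)^2 = 0.9533
ΔR = 0.9533 − 0.784 = 0.1693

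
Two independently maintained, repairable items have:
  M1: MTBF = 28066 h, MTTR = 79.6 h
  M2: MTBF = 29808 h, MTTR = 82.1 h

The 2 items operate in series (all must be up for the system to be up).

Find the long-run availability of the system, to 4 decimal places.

0.9944

A(M1) = MTBF/(MTBF+MTTR) = 28066/(28066+79.6) = 0.997172
A(M2) = MTBF/(MTBF+MTTR) = 29808/(29808+82.1) = 0.997253
Series availability: 0.997172 × 0.997253 = 0.9944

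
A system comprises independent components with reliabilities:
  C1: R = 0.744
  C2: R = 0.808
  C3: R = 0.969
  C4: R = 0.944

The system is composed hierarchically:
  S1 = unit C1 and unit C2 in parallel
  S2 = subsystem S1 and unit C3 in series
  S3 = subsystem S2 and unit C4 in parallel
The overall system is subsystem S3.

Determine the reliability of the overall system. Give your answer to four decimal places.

Parallel (C1 and C2): 1 − (1 − 0.744000)(1 − 0.808000) = 0.950848
Series ([0.950848] and C3): 0.950848 × 0.969000 = 0.921372
Parallel ([0.921372] and C4): 1 − (1 − 0.921372)(1 − 0.944000) = 0.9956

0.9956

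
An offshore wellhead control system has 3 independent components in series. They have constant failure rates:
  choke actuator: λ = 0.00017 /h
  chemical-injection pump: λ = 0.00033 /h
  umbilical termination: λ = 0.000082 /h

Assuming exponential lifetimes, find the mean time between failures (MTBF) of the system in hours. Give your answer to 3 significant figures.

1720

Series of exponential components: λ_sys = Σ λ_i
λ_sys = 0.00017 + 0.00033 + 0.000082 = 5.8200e-04 /h
MTBF = 1 / λ_sys = 1720 h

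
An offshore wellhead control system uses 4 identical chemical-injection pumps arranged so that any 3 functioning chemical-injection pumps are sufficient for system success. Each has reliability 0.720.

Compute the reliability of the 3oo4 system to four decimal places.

R = Σ_{i=3}^{4} C(4,i) p^i (1−p)^{4−i} with p = 0.720
C(4,3)·0.720^3·0.280^1 = 0.418038
C(4,4)·0.720^4·0.280^0 = 0.268739
Sum = 0.6868

0.6868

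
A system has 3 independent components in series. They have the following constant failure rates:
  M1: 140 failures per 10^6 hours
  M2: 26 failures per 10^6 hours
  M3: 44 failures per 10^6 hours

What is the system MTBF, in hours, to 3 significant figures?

Series of exponential components: λ_sys = Σ λ_i
λ_sys = 0.00014 + 0.000026 + 0.000044 = 2.1000e-04 /h
MTBF = 1 / λ_sys = 4760 h

4760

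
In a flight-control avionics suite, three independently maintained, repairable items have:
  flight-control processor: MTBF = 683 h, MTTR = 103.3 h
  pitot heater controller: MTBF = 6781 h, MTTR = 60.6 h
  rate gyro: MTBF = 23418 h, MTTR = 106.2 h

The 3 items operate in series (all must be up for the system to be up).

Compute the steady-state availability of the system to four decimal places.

0.8570

A(flight-control processor) = MTBF/(MTBF+MTTR) = 683/(683+103.3) = 0.868625
A(pitot heater controller) = MTBF/(MTBF+MTTR) = 6781/(6781+60.6) = 0.991142
A(rate gyro) = MTBF/(MTBF+MTTR) = 23418/(23418+106.2) = 0.995486
Series availability: 0.868625 × 0.991142 × 0.995486 = 0.8570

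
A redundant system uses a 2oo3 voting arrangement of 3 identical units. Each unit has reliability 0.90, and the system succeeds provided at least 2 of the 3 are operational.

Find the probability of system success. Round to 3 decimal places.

0.972

R = Σ_{i=2}^{3} C(3,i) p^i (1−p)^{3−i} with p = 0.90
C(3,2)·0.90^2·0.10^1 = 0.24300
C(3,3)·0.90^3·0.10^0 = 0.72900
Sum = 0.972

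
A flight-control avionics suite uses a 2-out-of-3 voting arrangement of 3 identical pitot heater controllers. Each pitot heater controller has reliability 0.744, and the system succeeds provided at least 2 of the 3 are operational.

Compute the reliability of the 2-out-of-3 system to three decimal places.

R = Σ_{i=2}^{3} C(3,i) p^i (1−p)^{3−i} with p = 0.744
C(3,2)·0.744^2·0.256^1 = 0.42512
C(3,3)·0.744^3·0.256^0 = 0.41183
Sum = 0.837

0.837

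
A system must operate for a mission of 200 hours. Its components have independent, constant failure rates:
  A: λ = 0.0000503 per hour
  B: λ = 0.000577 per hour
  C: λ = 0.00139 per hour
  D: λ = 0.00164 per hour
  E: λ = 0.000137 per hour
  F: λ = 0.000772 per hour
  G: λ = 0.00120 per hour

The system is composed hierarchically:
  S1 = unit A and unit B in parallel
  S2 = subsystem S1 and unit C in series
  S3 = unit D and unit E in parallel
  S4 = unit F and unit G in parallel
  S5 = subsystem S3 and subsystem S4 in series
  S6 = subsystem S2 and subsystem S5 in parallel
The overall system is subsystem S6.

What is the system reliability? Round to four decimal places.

R(A) = exp(−0.0000503 × 200) = 0.989990
R(B) = exp(−0.000577 × 200) = 0.891010
R(C) = exp(−0.00139 × 200) = 0.757297
R(D) = exp(−0.00164 × 200) = 0.720363
R(E) = exp(−0.000137 × 200) = 0.972972
R(F) = exp(−0.000772 × 200) = 0.856929
R(G) = exp(−0.00120 × 200) = 0.786628
Parallel (A and B): 1 − (1 − 0.989990)(1 − 0.891010) = 0.998909
Series ([0.998909] and C): 0.998909 × 0.757297 = 0.756471
Parallel (D and E): 1 − (1 − 0.720363)(1 − 0.972972) = 0.992442
Parallel (F and G): 1 − (1 − 0.856929)(1 − 0.786628) = 0.969473
Series ([0.992442] and [0.969473]): 0.992442 × 0.969473 = 0.962146
Parallel ([0.756471] and [0.962146]): 1 − (1 − 0.756471)(1 − 0.962146) = 0.9908

0.9908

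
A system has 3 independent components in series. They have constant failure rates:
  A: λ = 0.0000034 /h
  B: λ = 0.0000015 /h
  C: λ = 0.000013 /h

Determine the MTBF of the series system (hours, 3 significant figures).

Series of exponential components: λ_sys = Σ λ_i
λ_sys = 0.0000034 + 0.0000015 + 0.000013 = 1.7900e-05 /h
MTBF = 1 / λ_sys = 55900 h

55900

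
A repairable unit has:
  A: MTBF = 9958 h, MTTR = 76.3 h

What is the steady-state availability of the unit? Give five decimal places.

A(A) = MTBF/(MTBF+MTTR) = 9958/(9958+76.3) = 0.99240

0.99240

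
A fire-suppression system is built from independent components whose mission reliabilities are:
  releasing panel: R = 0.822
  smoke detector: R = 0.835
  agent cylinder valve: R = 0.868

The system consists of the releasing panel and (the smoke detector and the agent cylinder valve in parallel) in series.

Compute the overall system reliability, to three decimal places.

Parallel (smoke detector and agent cylinder valve): 1 − (1 − 0.83500)(1 − 0.86800) = 0.97822
Series (releasing panel and [0.97822]): 0.82200 × 0.97822 = 0.804

0.804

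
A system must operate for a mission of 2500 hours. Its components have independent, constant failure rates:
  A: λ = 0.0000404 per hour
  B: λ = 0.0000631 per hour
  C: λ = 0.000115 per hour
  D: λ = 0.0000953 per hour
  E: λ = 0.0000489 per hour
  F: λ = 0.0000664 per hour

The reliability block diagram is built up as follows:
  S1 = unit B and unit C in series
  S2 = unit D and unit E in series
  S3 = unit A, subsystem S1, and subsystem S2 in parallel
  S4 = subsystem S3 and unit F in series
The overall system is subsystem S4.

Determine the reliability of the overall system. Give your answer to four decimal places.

0.8382

R(A) = exp(−0.0000404 × 2500) = 0.903933
R(B) = exp(−0.0000631 × 2500) = 0.854063
R(C) = exp(−0.000115 × 2500) = 0.750137
R(D) = exp(−0.0000953 × 2500) = 0.788006
R(E) = exp(−0.0000489 × 2500) = 0.884927
R(F) = exp(−0.0000664 × 2500) = 0.847046
Series (B and C): 0.854063 × 0.750137 = 0.640664
Series (D and E): 0.788006 × 0.884927 = 0.697328
Parallel (A, [0.640664], and [0.697328]): 1 − (1 − 0.903933)(1 − 0.640664)(1 − 0.697328) = 0.989552
Series ([0.989552] and F): 0.989552 × 0.847046 = 0.8382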